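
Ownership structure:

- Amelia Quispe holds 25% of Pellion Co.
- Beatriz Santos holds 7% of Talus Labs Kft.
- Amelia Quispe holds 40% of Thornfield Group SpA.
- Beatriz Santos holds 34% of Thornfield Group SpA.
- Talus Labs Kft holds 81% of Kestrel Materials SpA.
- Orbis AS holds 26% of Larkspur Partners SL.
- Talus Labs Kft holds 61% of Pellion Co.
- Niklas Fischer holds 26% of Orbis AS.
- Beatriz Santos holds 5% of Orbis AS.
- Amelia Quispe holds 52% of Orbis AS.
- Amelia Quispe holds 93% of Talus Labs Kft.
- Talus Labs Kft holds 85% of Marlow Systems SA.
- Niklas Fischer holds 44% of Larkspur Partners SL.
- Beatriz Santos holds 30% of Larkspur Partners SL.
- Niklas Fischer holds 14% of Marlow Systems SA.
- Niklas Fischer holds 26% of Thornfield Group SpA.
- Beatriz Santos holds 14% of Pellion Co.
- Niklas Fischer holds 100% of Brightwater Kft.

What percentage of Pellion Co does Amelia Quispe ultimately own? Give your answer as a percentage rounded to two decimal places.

81.73%

Amelia reaches Pellion along 2 paths.
Direct stake: 25% = 25%.
Via Talus: 93% × 61% = 56.73%.
Total: 25% + 56.73% = 81.73%.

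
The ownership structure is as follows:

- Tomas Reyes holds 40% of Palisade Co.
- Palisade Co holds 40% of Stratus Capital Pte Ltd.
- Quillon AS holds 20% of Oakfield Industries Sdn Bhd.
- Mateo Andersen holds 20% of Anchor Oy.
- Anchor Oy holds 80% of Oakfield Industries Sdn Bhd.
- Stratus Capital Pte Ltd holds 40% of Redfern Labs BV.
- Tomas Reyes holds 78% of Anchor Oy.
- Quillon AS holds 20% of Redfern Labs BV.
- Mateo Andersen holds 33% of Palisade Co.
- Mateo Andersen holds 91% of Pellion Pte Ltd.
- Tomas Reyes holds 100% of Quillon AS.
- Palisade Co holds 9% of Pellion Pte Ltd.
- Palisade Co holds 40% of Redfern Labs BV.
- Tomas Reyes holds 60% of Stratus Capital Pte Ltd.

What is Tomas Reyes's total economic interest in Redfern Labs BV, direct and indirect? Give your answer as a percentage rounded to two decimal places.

Tomas reaches Redfern along 4 paths.
Via Quillon: 100% × 20% = 20%.
Via Stratus: 60% × 40% = 24%.
Via Palisade → Stratus: 40% × 40% × 40% = 6.4%.
Via Palisade: 40% × 40% = 16%.
Total: 20% + 24% + 6.4% + 16% = 66.4%.
Rounded: 66.40%.

66.40%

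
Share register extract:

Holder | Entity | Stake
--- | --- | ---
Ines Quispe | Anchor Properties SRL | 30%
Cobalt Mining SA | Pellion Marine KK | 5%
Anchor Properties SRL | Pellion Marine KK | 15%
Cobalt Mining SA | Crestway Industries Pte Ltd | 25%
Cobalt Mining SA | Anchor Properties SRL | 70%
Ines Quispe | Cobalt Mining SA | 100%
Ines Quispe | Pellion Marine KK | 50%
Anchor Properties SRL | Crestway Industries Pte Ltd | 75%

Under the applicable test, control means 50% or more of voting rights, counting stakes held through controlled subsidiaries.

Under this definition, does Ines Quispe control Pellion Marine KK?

Ines holds 100% of Cobalt, so Ines controls Cobalt.
Cobalt and Ines together hold 70% + 30% = 100% of Anchor, so Ines controls Anchor.
Anchor and Cobalt and Ines together hold 15% + 5% + 50% = 70% of Pellion, so Ines controls Pellion.

Yes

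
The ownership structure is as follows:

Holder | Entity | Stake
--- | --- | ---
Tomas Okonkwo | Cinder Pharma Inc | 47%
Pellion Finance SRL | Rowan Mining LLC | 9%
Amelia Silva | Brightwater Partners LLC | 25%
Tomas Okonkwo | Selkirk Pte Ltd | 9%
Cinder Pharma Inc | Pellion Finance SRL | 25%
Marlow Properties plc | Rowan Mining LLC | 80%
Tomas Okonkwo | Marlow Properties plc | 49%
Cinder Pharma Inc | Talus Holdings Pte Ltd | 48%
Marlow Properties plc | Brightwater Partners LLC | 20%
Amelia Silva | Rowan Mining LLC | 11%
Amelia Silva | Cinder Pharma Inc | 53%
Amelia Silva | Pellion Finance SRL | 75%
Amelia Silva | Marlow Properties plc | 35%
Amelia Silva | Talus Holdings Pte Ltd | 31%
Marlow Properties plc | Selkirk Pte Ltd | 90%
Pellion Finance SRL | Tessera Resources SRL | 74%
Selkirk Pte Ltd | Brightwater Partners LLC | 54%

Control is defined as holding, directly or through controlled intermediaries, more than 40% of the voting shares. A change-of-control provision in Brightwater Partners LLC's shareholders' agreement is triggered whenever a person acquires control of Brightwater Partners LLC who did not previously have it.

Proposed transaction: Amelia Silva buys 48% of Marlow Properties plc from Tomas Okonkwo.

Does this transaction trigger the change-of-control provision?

Yes

The purchase adds only to Amelia's holdings (Tomas's stake shrinks), so Amelia is the only person who could newly come to control Brightwater.
Amelia holds 53% of Cinder, so Amelia controls Cinder.
Amelia and Cinder together hold 31% + 48% = 79% of Talus, so Amelia controls Talus.
Cinder and Amelia together hold 25% + 75% = 100% of Pellion, so Amelia controls Pellion.
Pellion holds 74% of Tessera, so Amelia controls Tessera.
In Brightwater, Amelia's side holds only 25%, not > 40%.
So before the transaction, Amelia does not control Brightwater.
After the purchase, Amelia's direct stake in Marlow rises to 35% + 48% = 83%, and Tomas's stake falls to 1%.
Amelia holds 83% of Marlow, so Amelia controls Marlow.
Marlow holds 90% of Selkirk, so Amelia controls Selkirk.
Amelia and Marlow and Selkirk together hold 25% + 20% + 54% = 99% of Brightwater, so Amelia controls Brightwater.
Amelia did not control Brightwater before and does after, so the clause is triggered.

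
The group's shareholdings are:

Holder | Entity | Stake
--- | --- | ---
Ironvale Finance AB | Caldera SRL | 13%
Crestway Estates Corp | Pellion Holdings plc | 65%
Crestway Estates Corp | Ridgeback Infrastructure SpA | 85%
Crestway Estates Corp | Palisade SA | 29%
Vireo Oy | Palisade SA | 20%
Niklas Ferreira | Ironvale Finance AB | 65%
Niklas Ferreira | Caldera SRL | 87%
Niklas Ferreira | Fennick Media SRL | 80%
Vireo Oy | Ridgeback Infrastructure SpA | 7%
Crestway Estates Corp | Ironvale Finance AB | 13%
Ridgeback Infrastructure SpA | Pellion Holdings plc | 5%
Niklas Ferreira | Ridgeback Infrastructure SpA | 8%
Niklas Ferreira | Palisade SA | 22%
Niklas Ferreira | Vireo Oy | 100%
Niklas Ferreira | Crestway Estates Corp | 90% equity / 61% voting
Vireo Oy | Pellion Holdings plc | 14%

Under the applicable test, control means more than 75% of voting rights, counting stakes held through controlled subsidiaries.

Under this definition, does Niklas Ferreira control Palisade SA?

No

Niklas holds 100% of Vireo, so Niklas controls Vireo.
Niklas holds 80% of Fennick, so Niklas controls Fennick.
Niklas holds 87% of Caldera, so Niklas controls Caldera.
In Palisade, Niklas's side holds only 22% + 20% = 42%, not > 75%.
So Niklas does not control Palisade.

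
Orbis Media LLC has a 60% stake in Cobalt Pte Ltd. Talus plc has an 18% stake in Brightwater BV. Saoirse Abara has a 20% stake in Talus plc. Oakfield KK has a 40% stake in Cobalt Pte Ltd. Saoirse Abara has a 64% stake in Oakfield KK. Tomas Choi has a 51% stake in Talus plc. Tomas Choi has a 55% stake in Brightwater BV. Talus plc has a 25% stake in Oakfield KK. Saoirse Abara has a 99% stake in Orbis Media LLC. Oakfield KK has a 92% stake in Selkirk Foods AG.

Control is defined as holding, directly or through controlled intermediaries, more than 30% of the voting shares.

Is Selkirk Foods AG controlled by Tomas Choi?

Tomas holds 51% of Talus, so Tomas controls Talus.
Talus and Tomas together hold 18% + 55% = 73% of Brightwater, so Tomas controls Brightwater.
Neither Tomas nor any entity Tomas controls holds any voting interest in Selkirk.
So Tomas does not control Selkirk.

No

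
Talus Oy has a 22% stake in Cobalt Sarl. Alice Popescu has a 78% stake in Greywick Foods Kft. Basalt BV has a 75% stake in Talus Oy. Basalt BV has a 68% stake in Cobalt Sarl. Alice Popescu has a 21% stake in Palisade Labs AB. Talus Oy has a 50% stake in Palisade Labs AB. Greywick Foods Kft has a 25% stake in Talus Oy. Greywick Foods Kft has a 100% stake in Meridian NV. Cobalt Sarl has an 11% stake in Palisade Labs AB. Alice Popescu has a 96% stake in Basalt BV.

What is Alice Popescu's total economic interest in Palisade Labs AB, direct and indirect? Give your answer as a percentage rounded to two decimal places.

Alice reaches Palisade along 6 paths.
Direct stake: 21% = 21%.
Via Basalt → Talus: 96% × 75% × 50% = 36%.
Via Greywick → Talus: 78% × 25% × 50% = 9.75%.
Via Basalt → Cobalt: 96% × 68% × 11% = 7.1808%.
Via Basalt → Talus → Cobalt: 96% × 75% × 22% × 11% = 1.7424%.
Via Greywick → Talus → Cobalt: 78% × 25% × 22% × 11% = 0.4719%.
Total: 21% + 36% + 9.75% + 7.1808% + 1.7424% + 0.4719% = 76.1451%.
Rounded: 76.15%.

76.15%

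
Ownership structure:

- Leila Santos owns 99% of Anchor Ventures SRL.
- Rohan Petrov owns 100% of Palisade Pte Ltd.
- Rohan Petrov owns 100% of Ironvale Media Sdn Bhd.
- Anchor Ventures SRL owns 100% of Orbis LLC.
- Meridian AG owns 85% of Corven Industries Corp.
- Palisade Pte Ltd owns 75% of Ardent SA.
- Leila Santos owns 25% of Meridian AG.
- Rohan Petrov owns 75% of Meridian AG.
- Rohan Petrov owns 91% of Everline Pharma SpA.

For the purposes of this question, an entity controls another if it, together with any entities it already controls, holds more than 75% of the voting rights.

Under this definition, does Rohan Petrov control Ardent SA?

Rohan holds 100% of Palisade, so Rohan controls Palisade.
Rohan holds 91% of Everline, so Rohan controls Everline.
Rohan holds 100% of Ironvale, so Rohan controls Ironvale.
In Ardent, Rohan's side holds only 75%, not > 75%.
So Rohan does not control Ardent.

No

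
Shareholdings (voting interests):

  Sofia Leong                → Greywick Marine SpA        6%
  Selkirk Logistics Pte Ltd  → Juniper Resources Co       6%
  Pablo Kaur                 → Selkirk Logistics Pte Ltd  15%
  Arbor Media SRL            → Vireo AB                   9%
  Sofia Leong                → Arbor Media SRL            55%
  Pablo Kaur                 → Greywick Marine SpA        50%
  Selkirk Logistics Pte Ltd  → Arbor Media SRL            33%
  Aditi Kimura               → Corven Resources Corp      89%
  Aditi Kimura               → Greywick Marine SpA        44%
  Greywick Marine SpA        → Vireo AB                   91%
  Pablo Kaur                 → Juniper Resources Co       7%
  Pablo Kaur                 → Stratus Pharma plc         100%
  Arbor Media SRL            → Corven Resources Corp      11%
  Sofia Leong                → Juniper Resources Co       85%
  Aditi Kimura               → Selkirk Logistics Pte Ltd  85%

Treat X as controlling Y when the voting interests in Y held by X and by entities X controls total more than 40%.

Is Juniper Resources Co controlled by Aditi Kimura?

No

Aditi holds 85% of Selkirk, so Aditi controls Selkirk.
Aditi holds 44% of Greywick, so Aditi controls Greywick.
Aditi holds 89% of Corven, so Aditi controls Corven.
Greywick holds 91% of Vireo, so Aditi controls Vireo.
In Juniper, Aditi's side holds only 6%, not > 40%.
So Aditi does not control Juniper.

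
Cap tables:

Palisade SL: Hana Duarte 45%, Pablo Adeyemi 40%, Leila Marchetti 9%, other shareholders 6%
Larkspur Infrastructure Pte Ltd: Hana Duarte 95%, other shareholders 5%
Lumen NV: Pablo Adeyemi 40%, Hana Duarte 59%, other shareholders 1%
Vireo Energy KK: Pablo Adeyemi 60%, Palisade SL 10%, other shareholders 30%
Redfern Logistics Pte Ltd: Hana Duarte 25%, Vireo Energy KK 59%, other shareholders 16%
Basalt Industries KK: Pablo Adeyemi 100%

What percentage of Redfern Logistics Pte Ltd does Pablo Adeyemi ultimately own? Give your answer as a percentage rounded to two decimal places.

Pablo reaches Redfern along 2 paths.
Via Vireo: 60% × 59% = 35.4%.
Via Palisade → Vireo: 40% × 10% × 59% = 2.36%.
Total: 35.4% + 2.36% = 37.76%.

37.76%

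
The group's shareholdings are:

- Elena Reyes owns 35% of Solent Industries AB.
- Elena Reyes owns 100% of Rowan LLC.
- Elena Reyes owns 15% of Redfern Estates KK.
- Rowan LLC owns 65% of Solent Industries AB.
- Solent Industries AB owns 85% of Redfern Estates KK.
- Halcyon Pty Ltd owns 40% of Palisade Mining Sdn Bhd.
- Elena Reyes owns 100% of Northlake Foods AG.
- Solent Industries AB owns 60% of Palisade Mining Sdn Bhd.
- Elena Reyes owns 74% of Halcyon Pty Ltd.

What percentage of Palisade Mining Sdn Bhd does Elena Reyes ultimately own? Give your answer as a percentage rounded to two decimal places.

89.60%

Elena reaches Palisade along 3 paths.
Via Halcyon: 74% × 40% = 29.6%.
Via Solent: 35% × 60% = 21%.
Via Rowan → Solent: 100% × 65% × 60% = 39%.
Total: 29.6% + 21% + 39% = 89.6%.
Rounded: 89.60%.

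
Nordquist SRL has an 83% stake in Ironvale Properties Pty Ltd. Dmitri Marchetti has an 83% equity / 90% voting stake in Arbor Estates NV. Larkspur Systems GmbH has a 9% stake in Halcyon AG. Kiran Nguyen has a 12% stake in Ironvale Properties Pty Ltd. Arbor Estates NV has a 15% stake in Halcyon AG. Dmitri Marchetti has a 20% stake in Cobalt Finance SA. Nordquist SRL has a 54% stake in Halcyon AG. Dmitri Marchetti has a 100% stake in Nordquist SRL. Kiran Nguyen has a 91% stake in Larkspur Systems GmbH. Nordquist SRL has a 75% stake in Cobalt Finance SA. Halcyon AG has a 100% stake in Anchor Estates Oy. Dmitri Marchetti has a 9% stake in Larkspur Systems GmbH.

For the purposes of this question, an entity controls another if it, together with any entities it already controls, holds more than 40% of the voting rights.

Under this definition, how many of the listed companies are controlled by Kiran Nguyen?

1

Kiran holds 91% of Larkspur, so Kiran controls Larkspur.
No other company's threshold is met.
Kiran controls 1 company.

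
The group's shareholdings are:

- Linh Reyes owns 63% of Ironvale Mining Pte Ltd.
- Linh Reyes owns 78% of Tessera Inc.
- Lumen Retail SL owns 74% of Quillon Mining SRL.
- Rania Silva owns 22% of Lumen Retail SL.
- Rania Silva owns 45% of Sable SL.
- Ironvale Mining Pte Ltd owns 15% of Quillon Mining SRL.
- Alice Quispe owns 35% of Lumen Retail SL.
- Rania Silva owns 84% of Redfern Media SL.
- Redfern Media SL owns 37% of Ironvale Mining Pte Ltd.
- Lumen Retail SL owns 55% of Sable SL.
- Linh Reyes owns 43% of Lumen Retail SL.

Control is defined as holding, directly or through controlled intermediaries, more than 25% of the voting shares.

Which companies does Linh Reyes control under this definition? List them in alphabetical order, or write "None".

Linh holds 43% of Lumen, so Linh controls Lumen.
Linh holds 63% of Ironvale, so Linh controls Ironvale.
Lumen holds 55% of Sable, so Linh controls Sable.
Linh holds 78% of Tessera, so Linh controls Tessera.
Ironvale and Lumen together hold 15% + 74% = 89% of Quillon, so Linh controls Quillon.
No other company's threshold is met.

Ironvale Mining Pte Ltd, Lumen Retail SL, Quillon Mining SRL, Sable SL, Tessera Inc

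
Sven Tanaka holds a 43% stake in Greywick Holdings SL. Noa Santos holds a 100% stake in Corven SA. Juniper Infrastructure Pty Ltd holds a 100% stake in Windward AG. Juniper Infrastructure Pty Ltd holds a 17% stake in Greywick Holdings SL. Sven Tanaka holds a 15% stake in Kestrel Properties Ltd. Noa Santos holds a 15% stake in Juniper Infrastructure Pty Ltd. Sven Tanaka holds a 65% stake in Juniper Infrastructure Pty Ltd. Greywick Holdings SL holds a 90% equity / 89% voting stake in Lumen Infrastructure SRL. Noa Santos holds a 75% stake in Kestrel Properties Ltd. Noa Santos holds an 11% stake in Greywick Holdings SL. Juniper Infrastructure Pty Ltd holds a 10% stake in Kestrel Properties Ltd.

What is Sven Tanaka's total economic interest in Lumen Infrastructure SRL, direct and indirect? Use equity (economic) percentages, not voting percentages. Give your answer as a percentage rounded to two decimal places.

Sven reaches Lumen along 2 paths.
Via Juniper → Greywick: 65% × 17% × 90% = 9.945%.
Via Greywick: 43% × 90% = 38.7%.
Total: 9.945% + 38.7% = 48.645%.
Rounded: 48.65%.

48.65%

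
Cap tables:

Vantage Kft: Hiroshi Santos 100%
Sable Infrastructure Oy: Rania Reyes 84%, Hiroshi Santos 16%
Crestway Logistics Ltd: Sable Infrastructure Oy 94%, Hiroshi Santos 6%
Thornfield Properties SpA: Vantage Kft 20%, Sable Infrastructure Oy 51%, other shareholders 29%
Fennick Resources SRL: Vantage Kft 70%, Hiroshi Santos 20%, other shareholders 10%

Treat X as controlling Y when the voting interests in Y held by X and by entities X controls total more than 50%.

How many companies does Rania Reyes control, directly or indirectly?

Rania holds 84% of Sable, so Rania controls Sable.
Sable holds 94% of Crestway, so Rania controls Crestway.
Sable holds 51% of Thornfield, so Rania controls Thornfield.
No other company's threshold is met.
Rania controls 3 companies.

3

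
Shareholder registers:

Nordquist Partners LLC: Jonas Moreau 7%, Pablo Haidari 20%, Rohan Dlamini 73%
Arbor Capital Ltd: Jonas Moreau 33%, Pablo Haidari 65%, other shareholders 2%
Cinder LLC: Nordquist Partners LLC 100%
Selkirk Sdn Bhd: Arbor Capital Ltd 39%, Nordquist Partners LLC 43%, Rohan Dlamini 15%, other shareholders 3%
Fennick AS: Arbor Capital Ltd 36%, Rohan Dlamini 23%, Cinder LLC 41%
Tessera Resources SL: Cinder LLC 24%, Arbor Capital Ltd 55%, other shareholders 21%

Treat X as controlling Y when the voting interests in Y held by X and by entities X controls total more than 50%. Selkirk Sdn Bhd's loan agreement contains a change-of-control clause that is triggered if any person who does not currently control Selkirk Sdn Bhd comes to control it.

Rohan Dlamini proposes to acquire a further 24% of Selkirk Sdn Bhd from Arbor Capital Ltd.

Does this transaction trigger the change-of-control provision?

The purchase adds only to Rohan's holdings (Arbor's stake shrinks), so Rohan is the only person who could newly come to control Selkirk.
Rohan holds 73% of Nordquist, so Rohan controls Nordquist.
Nordquist and Rohan together hold 43% + 15% = 58% of Selkirk, so Rohan controls Selkirk.
So Rohan already controls Selkirk before the transaction.
After the purchase, Rohan's direct stake in Selkirk rises to 15% + 24% = 39%, and Arbor's stake falls to 15%.
Rohan controlled Selkirk already, so this is not a new person acquiring control; every other person's position is unchanged or reduced.
No new person acquires control, so the clause is not triggered.

No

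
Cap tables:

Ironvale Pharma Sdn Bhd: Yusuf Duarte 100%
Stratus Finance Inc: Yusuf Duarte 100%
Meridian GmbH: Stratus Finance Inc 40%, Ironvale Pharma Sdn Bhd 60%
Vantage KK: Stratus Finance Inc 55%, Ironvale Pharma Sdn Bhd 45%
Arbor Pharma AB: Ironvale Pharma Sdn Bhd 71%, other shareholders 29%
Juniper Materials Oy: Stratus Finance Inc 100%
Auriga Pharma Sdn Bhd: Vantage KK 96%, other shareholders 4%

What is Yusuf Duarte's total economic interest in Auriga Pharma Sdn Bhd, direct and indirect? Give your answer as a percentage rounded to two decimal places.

96.00%

Yusuf reaches Auriga along 2 paths.
Via Stratus → Vantage: 100% × 55% × 96% = 52.8%.
Via Ironvale → Vantage: 100% × 45% × 96% = 43.2%.
Total: 52.8% + 43.2% = 96%.
Rounded: 96.00%.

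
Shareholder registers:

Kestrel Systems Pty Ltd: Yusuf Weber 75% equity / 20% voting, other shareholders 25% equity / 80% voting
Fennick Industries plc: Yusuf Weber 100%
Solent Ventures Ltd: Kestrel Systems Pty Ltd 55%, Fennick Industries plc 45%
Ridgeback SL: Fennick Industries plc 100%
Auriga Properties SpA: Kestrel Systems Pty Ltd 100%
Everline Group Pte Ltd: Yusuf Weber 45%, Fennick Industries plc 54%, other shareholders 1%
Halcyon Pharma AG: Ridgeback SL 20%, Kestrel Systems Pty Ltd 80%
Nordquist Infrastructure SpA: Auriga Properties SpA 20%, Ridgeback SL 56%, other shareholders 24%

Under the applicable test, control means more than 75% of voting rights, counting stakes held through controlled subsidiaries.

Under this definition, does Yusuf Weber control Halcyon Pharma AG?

No

Yusuf holds 100% of Fennick, so Yusuf controls Fennick.
Fennick holds 100% of Ridgeback, so Yusuf controls Ridgeback.
Yusuf and Fennick together hold 45% + 54% = 99% of Everline, so Yusuf controls Everline.
In Halcyon, Yusuf's side holds only 20%, not > 75%.
So Yusuf does not control Halcyon.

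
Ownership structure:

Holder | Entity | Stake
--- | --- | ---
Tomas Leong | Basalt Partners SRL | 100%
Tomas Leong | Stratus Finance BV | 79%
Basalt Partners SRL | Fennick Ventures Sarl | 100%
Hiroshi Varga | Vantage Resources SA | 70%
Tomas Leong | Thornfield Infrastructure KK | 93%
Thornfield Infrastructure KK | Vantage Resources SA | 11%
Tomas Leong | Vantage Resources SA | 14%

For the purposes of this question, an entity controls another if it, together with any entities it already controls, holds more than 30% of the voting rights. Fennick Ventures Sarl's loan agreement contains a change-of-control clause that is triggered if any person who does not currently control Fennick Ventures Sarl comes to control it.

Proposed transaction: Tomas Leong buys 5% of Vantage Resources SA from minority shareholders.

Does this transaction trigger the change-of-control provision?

No

The purchase changes only Tomas's holdings, so Tomas is the only person who could newly come to control Fennick.
Tomas holds 100% of Basalt, so Tomas controls Basalt.
Basalt holds 100% of Fennick, so Tomas controls Fennick.
So Tomas already controls Fennick before the transaction.
After the purchase, Tomas's direct stake in Vantage rises to 14% + 5% = 19%.
Tomas controlled Fennick already, so this is not a new person acquiring control; every other person's position is unchanged or reduced.
No new person acquires control, so the clause is not triggered.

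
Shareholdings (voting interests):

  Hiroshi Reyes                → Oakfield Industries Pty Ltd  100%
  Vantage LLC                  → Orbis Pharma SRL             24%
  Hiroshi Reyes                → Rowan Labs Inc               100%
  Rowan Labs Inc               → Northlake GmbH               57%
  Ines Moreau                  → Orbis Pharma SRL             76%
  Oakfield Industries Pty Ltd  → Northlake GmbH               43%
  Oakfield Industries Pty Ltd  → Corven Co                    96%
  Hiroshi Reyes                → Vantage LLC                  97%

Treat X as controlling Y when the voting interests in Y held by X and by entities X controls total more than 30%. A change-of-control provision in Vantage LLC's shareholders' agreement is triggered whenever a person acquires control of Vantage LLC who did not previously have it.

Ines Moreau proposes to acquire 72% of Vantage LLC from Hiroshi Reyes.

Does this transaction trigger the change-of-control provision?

The purchase adds only to Ines's holdings (Hiroshi's stake shrinks), so Ines is the only person who could newly come to control Vantage.
Ines holds 76% of Orbis, so Ines controls Orbis.
Neither Ines nor any entity Ines controls holds any voting interest in Vantage.
So before the transaction, Ines does not control Vantage.
After the purchase, Ines holds 72% of Vantage directly, and Hiroshi's stake falls to 25%.
Ines holds 72% of Vantage, so Ines controls Vantage.
Ines did not control Vantage before and does after, so the clause is triggered.

Yes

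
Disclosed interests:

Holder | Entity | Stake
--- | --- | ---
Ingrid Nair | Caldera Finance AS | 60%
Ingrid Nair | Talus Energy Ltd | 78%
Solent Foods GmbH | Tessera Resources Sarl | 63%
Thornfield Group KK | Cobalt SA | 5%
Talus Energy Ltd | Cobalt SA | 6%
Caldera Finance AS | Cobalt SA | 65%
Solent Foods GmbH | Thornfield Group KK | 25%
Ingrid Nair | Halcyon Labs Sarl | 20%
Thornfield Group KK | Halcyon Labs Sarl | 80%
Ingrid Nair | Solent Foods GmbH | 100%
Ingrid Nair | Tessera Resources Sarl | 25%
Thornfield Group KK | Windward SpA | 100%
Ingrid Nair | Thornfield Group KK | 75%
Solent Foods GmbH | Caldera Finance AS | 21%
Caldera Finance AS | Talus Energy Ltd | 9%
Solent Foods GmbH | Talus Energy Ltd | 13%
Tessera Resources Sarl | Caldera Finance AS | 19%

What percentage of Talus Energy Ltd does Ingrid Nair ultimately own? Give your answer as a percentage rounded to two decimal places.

Ingrid reaches Talus along 6 paths.
Via Solent → Tessera → Caldera: 100% × 63% × 19% × 9% = 1.0773%.
Via Tessera → Caldera: 25% × 19% × 9% = 0.4275%.
Via Caldera: 60% × 9% = 5.4%.
Via Solent → Caldera: 100% × 21% × 9% = 1.89%.
Via Solent: 100% × 13% = 13%.
Direct stake: 78% = 78%.
Total: 1.0773% + 0.4275% + 5.4% + 1.89% + 13% + 78% = 99.7948%.
Rounded: 99.79%.

99.79%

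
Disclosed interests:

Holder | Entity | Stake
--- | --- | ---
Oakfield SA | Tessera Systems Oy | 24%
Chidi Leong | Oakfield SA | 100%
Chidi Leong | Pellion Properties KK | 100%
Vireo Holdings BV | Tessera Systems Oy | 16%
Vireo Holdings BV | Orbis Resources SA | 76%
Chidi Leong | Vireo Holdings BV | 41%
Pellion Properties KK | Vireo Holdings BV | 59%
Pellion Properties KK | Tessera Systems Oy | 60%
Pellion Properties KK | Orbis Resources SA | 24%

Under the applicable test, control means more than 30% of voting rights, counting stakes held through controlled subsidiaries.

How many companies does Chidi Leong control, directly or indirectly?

5

Chidi holds 100% of Oakfield, so Chidi controls Oakfield.
Chidi holds 100% of Pellion, so Chidi controls Pellion.
Pellion and Chidi together hold 59% + 41% = 100% of Vireo, so Chidi controls Vireo.
Oakfield and Pellion and Vireo together hold 24% + 60% + 16% = 100% of Tessera, so Chidi controls Tessera.
Vireo and Pellion together hold 76% + 24% = 100% of Orbis, so Chidi controls Orbis.
Chidi controls 5 companies.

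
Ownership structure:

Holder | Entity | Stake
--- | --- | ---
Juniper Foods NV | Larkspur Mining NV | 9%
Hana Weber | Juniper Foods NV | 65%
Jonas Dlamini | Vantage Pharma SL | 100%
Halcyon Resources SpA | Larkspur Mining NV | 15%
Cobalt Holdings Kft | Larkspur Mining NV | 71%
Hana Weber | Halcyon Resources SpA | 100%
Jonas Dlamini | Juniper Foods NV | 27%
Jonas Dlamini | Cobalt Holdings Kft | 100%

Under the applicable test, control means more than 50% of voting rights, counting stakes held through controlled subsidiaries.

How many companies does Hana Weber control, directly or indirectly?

2

Hana holds 100% of Halcyon, so Hana controls Halcyon.
Hana holds 65% of Juniper, so Hana controls Juniper.
No other company's threshold is met.
Hana controls 2 companies.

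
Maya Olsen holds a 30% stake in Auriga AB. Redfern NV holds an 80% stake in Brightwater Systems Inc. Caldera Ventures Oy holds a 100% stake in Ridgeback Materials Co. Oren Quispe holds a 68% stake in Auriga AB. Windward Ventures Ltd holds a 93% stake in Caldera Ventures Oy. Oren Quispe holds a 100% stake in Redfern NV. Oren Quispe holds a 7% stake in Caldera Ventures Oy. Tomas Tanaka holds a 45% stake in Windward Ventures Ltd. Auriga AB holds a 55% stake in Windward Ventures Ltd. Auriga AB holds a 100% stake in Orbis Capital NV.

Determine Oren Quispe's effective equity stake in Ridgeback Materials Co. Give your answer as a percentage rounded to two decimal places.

Oren reaches Ridgeback along 2 paths.
Via Auriga → Windward → Caldera: 68% × 55% × 93% × 100% = 34.782%.
Via Caldera: 7% × 100% = 7%.
Total: 34.782% + 7% = 41.782%.
Rounded: 41.78%.

41.78%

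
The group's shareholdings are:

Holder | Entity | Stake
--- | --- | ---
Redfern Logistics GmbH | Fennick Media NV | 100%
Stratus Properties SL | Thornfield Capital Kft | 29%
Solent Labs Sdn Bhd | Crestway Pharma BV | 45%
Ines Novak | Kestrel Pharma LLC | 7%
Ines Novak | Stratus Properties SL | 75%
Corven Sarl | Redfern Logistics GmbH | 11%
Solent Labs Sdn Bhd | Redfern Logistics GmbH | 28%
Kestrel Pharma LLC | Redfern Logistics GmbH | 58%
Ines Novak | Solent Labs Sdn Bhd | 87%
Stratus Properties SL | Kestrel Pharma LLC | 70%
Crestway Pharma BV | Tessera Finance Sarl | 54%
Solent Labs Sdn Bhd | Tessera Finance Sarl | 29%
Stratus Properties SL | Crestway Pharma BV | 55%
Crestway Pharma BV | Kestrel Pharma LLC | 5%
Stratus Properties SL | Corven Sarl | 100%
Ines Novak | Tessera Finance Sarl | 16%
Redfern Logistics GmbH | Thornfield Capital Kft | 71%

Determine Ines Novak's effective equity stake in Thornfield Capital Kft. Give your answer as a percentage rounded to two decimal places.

Ines reaches Thornfield along 7 paths.
Via Stratus: 75% × 29% = 21.75%.
Via Stratus → Corven → Redfern: 75% × 100% × 11% × 71% = 5.8575%.
Via Stratus → Crestway → Kestrel → Redfern: 75% × 55% × 5% × 58% × 71% = 0.8493375%.
Via Solent → Crestway → Kestrel → Redfern: 87% × 45% × 5% × 58% × 71% = 0.8060985%.
Via Stratus → Kestrel → Redfern: 75% × 70% × 58% × 71% = 21.6195%.
Via Kestrel → Redfern: 7% × 58% × 71% = 2.8826%.
Via Solent → Redfern: 87% × 28% × 71% = 17.2956%.
Total: 21.75% + 5.8575% + 0.8493375% + 0.8060985% + 21.6195% + 2.8826% + 17.2956% = 71.060636%.
Rounded: 71.06%.

71.06%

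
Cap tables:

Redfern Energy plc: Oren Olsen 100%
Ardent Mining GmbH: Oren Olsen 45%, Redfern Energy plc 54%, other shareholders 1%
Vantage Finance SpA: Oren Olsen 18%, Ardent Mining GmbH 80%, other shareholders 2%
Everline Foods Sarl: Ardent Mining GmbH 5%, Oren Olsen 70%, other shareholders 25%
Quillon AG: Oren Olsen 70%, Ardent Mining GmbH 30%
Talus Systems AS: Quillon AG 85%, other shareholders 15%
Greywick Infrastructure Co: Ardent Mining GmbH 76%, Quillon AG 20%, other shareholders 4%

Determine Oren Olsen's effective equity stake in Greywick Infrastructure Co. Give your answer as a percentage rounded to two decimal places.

95.18%

Oren reaches Greywick along 5 paths.
Via Ardent: 45% × 76% = 34.2%.
Via Redfern → Ardent: 100% × 54% × 76% = 41.04%.
Via Quillon: 70% × 20% = 14%.
Via Ardent → Quillon: 45% × 30% × 20% = 2.7%.
Via Redfern → Ardent → Quillon: 100% × 54% × 30% × 20% = 3.24%.
Total: 34.2% + 41.04% + 14% + 2.7% + 3.24% = 95.18%.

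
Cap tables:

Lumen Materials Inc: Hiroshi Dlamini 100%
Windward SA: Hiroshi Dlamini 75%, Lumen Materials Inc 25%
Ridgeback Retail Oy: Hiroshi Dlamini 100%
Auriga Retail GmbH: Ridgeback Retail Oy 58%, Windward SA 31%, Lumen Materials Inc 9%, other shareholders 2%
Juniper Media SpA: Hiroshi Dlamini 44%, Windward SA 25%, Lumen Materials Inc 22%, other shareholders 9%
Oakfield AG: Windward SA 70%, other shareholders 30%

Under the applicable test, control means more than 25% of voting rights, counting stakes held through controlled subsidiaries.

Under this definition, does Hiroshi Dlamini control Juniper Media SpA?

Yes

Hiroshi holds 100% of Lumen, so Hiroshi controls Lumen.
Hiroshi and Lumen together hold 75% + 25% = 100% of Windward, so Hiroshi controls Windward.
Hiroshi and Windward and Lumen together hold 44% + 25% + 22% = 91% of Juniper, so Hiroshi controls Juniper.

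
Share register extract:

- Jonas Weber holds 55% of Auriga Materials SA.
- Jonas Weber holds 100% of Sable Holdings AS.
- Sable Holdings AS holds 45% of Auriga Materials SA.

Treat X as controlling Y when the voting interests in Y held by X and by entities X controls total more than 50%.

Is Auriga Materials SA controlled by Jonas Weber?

Jonas holds 100% of Sable, so Jonas controls Sable.
Jonas and Sable together hold 55% + 45% = 100% of Auriga, so Jonas controls Auriga.

Yes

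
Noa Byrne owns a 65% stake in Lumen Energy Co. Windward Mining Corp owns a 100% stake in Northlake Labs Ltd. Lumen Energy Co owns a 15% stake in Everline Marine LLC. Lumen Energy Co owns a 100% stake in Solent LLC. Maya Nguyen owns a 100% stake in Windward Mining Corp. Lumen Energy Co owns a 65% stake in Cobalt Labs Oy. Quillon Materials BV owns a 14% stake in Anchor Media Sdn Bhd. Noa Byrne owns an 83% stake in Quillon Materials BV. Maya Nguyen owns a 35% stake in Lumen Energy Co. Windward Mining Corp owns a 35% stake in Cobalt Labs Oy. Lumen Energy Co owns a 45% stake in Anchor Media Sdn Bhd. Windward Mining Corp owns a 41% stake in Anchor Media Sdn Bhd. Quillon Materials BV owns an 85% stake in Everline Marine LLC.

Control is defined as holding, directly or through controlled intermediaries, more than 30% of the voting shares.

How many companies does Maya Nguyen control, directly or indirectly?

Maya holds 100% of Windward, so Maya controls Windward.
Maya holds 35% of Lumen, so Maya controls Lumen.
Windward and Lumen together hold 35% + 65% = 100% of Cobalt, so Maya controls Cobalt.
Lumen and Windward together hold 45% + 41% = 86% of Anchor, so Maya controls Anchor.
Lumen holds 100% of Solent, so Maya controls Solent.
Windward holds 100% of Northlake, so Maya controls Northlake.
No other company's threshold is met.
Maya controls 6 companies.

6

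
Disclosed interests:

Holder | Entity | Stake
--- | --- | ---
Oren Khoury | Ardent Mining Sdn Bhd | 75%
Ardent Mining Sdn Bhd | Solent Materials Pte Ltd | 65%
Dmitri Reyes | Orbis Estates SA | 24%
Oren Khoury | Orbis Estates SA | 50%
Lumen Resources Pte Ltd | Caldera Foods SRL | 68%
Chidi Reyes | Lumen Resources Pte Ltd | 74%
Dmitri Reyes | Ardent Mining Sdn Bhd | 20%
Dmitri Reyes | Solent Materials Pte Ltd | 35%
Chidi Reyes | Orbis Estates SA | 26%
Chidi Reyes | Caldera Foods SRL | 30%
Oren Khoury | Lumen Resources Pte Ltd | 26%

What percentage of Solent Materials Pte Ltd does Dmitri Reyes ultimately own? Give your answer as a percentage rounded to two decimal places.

Dmitri reaches Solent along 2 paths.
Via Ardent: 20% × 65% = 13%.
Direct stake: 35% = 35%.
Total: 13% + 35% = 48%.
Rounded: 48.00%.

48.00%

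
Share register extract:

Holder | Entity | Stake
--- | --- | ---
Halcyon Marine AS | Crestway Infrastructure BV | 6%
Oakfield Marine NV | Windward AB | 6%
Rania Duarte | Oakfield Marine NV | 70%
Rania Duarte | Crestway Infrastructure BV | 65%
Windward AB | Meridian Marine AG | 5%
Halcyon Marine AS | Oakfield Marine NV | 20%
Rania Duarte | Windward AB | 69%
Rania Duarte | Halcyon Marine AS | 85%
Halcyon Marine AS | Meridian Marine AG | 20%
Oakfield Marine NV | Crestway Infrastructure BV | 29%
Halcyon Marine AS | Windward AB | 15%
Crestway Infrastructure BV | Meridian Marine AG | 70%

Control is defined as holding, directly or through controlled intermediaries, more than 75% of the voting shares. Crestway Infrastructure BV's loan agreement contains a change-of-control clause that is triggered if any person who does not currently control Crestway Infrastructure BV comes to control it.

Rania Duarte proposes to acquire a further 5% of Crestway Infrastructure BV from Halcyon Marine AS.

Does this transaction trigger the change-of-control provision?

No

The purchase adds only to Rania's holdings (Halcyon's stake shrinks), so Rania is the only person who could newly come to control Crestway.
Rania holds 85% of Halcyon, so Rania controls Halcyon.
Halcyon and Rania together hold 20% + 70% = 90% of Oakfield, so Rania controls Oakfield.
Halcyon and Oakfield and Rania together hold 6% + 29% + 65% = 100% of Crestway, so Rania controls Crestway.
So Rania already controls Crestway before the transaction.
After the purchase, Rania's direct stake in Crestway rises to 65% + 5% = 70%, and Halcyon's stake falls to 1%.
Rania controlled Crestway already, so this is not a new person acquiring control; every other person's position is unchanged or reduced.
No new person acquires control, so the clause is not triggered.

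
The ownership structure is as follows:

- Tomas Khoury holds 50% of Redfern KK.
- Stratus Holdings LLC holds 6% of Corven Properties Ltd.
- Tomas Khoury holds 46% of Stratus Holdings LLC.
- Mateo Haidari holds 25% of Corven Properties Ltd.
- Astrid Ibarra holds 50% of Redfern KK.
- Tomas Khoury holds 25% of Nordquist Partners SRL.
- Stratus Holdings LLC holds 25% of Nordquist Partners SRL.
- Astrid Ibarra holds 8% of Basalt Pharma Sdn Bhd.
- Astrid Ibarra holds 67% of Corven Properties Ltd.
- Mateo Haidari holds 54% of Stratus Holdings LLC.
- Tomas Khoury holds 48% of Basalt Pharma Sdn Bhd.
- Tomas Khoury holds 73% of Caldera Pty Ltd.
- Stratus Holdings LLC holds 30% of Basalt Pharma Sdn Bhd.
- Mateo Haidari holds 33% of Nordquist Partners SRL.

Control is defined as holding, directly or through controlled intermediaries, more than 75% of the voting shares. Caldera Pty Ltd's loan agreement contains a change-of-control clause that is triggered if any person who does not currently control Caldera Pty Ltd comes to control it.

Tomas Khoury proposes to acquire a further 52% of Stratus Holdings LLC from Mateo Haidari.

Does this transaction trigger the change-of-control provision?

The purchase adds only to Tomas's holdings (Mateo's stake shrinks), so Tomas is the only person who could newly come to control Caldera.
Tomas's largest direct stake is 73% in Caldera, which does not meet the threshold, so Tomas controls no company.
In Caldera, Tomas's side holds only 73%, not > 75%.
So before the transaction, Tomas does not control Caldera.
After the purchase, Tomas's direct stake in Stratus rises to 46% + 52% = 98%, and Mateo's stake falls to 2%.
Tomas holds 98% of Stratus, so Tomas controls Stratus.
Stratus and Tomas together hold 30% + 48% = 78% of Basalt, so Tomas controls Basalt.
After the transaction, Tomas's side holds 73% of Caldera, not > 75%, so Tomas still does not control Caldera.
No new person acquires control, so the clause is not triggered.

No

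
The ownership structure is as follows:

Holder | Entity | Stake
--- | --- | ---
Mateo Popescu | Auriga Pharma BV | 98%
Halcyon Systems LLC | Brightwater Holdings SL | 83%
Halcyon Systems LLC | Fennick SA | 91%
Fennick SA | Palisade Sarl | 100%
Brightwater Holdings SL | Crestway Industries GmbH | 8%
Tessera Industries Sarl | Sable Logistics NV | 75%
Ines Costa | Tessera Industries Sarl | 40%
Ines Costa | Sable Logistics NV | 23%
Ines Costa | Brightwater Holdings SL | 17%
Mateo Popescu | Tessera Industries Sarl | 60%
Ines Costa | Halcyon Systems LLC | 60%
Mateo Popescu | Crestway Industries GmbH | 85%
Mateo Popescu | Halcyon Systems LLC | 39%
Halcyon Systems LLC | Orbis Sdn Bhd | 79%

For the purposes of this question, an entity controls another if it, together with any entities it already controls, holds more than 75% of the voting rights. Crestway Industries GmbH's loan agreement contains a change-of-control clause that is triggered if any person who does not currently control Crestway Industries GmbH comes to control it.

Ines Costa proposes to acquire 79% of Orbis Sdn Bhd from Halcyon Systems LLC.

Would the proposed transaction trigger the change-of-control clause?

No

The purchase adds only to Ines's holdings (Halcyon's stake shrinks), so Ines is the only person who could newly come to control Crestway.
Ines's largest direct stake is 60% in Halcyon, which does not meet the threshold, so Ines controls no company.
Neither Ines nor any entity Ines controls holds any voting interest in Crestway.
So before the transaction, Ines does not control Crestway.
After the purchase, Ines holds 79% of Orbis directly, and Halcyon's stake falls to 0%.
Ines holds 79% of Orbis, so Ines controls Orbis.
After the transaction, neither Ines nor any entity Ines controls holds a voting interest in Crestway, so Ines still does not control it.
No new person acquires control, so the clause is not triggered.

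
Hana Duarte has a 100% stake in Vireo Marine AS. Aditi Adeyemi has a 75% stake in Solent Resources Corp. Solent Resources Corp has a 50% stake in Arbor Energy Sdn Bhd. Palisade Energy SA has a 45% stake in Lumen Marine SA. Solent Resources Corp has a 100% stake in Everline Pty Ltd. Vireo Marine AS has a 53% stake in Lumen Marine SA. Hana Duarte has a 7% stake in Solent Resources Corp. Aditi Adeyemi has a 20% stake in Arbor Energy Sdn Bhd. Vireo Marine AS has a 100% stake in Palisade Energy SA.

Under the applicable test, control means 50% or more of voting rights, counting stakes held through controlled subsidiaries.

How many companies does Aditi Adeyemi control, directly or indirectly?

Aditi holds 75% of Solent, so Aditi controls Solent.
Solent holds 100% of Everline, so Aditi controls Everline.
Solent and Aditi together hold 50% + 20% = 70% of Arbor, so Aditi controls Arbor.
No other company's threshold is met.
Aditi controls 3 companies.

3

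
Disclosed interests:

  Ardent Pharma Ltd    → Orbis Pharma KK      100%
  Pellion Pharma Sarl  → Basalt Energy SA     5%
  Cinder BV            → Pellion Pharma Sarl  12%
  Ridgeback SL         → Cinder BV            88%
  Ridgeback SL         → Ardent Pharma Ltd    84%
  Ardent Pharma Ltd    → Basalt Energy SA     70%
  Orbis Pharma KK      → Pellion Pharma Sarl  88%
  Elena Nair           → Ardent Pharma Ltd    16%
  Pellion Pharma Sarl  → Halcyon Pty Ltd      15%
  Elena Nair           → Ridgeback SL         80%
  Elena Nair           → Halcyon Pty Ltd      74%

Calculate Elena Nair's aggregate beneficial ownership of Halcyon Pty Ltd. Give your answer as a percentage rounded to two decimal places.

86.25%

Elena reaches Halcyon along 4 paths.
Via Ridgeback → Cinder → Pellion: 80% × 88% × 12% × 15% = 1.2672%.
Via Ridgeback → Ardent → Orbis → Pellion: 80% × 84% × 100% × 88% × 15% = 8.8704%.
Via Ardent → Orbis → Pellion: 16% × 100% × 88% × 15% = 2.112%.
Direct stake: 74% = 74%.
Total: 1.2672% + 8.8704% + 2.112% + 74% = 86.2496%.
Rounded: 86.25%.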